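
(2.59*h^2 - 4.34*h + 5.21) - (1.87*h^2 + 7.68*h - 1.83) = 0.72*h^2 - 12.02*h + 7.04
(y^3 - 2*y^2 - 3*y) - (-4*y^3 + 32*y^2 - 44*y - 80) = 5*y^3 - 34*y^2 + 41*y + 80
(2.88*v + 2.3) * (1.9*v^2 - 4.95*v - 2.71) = 5.472*v^3 - 9.886*v^2 - 19.1898*v - 6.233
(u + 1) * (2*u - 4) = 2*u^2 - 2*u - 4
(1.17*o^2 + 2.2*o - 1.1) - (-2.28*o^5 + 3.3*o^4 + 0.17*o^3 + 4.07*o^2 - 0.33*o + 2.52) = 2.28*o^5 - 3.3*o^4 - 0.17*o^3 - 2.9*o^2 + 2.53*o - 3.62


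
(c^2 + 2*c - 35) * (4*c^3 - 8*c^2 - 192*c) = 4*c^5 - 348*c^3 - 104*c^2 + 6720*c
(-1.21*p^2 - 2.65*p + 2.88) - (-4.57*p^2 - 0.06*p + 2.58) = 3.36*p^2 - 2.59*p + 0.3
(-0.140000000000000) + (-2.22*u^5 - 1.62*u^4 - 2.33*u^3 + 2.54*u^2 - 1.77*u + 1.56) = -2.22*u^5 - 1.62*u^4 - 2.33*u^3 + 2.54*u^2 - 1.77*u + 1.42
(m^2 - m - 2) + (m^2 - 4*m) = 2*m^2 - 5*m - 2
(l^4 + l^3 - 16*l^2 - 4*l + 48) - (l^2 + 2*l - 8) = l^4 + l^3 - 17*l^2 - 6*l + 56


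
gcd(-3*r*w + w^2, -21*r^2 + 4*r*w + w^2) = 3*r - w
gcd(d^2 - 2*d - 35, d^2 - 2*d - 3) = 1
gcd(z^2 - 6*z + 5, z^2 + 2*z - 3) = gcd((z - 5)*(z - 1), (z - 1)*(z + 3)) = z - 1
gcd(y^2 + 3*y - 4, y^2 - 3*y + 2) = y - 1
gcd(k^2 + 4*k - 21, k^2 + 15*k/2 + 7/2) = k + 7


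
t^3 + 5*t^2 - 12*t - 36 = (t - 3)*(t + 2)*(t + 6)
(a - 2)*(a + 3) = a^2 + a - 6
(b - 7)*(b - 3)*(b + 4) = b^3 - 6*b^2 - 19*b + 84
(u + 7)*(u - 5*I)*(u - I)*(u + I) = u^4 + 7*u^3 - 5*I*u^3 + u^2 - 35*I*u^2 + 7*u - 5*I*u - 35*I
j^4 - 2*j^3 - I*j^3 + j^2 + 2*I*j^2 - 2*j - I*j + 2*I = (j - 2)*(j - I)^2*(j + I)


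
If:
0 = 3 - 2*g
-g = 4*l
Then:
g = 3/2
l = -3/8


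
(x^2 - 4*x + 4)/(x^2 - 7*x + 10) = (x - 2)/(x - 5)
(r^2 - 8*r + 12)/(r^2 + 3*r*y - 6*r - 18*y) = (r - 2)/(r + 3*y)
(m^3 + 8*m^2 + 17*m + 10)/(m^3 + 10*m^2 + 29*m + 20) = (m + 2)/(m + 4)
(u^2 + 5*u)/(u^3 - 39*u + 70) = u*(u + 5)/(u^3 - 39*u + 70)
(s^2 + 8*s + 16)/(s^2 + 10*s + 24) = (s + 4)/(s + 6)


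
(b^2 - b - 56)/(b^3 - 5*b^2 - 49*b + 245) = (b - 8)/(b^2 - 12*b + 35)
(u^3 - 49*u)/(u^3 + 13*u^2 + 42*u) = (u - 7)/(u + 6)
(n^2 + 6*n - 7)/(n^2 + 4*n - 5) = (n + 7)/(n + 5)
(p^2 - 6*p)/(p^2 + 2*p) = (p - 6)/(p + 2)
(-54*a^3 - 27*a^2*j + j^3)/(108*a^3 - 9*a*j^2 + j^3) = (-3*a - j)/(6*a - j)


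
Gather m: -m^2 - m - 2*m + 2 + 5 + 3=-m^2 - 3*m + 10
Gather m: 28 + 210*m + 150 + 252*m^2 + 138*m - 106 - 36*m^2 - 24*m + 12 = 216*m^2 + 324*m + 84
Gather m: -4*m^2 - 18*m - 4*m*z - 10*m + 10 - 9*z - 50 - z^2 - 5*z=-4*m^2 + m*(-4*z - 28) - z^2 - 14*z - 40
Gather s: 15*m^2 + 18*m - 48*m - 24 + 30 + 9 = 15*m^2 - 30*m + 15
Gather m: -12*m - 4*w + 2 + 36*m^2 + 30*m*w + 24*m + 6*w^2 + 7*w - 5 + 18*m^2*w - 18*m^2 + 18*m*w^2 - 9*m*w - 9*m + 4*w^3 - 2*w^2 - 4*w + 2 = m^2*(18*w + 18) + m*(18*w^2 + 21*w + 3) + 4*w^3 + 4*w^2 - w - 1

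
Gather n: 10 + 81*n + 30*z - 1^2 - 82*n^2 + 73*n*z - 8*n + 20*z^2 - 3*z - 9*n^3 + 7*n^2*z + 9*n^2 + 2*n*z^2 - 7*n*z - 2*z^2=-9*n^3 + n^2*(7*z - 73) + n*(2*z^2 + 66*z + 73) + 18*z^2 + 27*z + 9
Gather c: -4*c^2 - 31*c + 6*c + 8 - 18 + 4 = -4*c^2 - 25*c - 6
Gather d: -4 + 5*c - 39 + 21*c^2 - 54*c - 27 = 21*c^2 - 49*c - 70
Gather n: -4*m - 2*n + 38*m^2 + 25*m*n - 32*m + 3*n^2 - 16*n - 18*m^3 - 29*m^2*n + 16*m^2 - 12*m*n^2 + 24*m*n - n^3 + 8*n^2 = -18*m^3 + 54*m^2 - 36*m - n^3 + n^2*(11 - 12*m) + n*(-29*m^2 + 49*m - 18)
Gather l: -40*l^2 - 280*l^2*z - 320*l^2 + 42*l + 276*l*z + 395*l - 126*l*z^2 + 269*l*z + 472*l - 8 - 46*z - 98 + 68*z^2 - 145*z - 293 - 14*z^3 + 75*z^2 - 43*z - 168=l^2*(-280*z - 360) + l*(-126*z^2 + 545*z + 909) - 14*z^3 + 143*z^2 - 234*z - 567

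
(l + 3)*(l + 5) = l^2 + 8*l + 15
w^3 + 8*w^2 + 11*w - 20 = (w - 1)*(w + 4)*(w + 5)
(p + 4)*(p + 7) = p^2 + 11*p + 28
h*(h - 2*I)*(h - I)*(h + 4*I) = h^4 + I*h^3 + 10*h^2 - 8*I*h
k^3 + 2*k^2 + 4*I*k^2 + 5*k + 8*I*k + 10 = (k + 2)*(k - I)*(k + 5*I)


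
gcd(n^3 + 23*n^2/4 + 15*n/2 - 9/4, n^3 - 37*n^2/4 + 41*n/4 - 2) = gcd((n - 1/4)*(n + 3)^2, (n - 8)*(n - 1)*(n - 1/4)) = n - 1/4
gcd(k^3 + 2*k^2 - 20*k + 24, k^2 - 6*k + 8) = k - 2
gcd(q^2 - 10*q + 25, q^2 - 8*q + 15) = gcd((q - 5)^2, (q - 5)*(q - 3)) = q - 5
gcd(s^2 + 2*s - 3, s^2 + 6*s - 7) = s - 1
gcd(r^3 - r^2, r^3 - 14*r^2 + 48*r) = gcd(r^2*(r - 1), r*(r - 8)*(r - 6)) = r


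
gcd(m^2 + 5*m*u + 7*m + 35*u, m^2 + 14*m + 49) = m + 7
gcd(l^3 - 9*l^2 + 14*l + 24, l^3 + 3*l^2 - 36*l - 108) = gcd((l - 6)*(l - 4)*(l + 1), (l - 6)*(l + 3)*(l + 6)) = l - 6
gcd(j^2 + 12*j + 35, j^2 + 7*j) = j + 7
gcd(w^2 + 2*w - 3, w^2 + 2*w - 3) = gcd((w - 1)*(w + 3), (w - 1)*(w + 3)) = w^2 + 2*w - 3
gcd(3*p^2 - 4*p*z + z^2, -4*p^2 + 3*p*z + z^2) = -p + z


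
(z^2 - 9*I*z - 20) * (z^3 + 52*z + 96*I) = z^5 - 9*I*z^4 + 32*z^3 - 372*I*z^2 - 176*z - 1920*I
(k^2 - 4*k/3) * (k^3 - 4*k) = k^5 - 4*k^4/3 - 4*k^3 + 16*k^2/3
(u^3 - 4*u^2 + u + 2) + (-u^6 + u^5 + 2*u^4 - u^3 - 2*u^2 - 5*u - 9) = -u^6 + u^5 + 2*u^4 - 6*u^2 - 4*u - 7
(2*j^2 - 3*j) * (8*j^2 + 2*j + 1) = 16*j^4 - 20*j^3 - 4*j^2 - 3*j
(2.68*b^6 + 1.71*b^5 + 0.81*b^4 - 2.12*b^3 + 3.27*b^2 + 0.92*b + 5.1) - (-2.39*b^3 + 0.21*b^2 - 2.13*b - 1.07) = 2.68*b^6 + 1.71*b^5 + 0.81*b^4 + 0.27*b^3 + 3.06*b^2 + 3.05*b + 6.17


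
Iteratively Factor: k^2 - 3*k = (k - 3)*(k)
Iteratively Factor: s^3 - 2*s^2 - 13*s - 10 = (s + 1)*(s^2 - 3*s - 10) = (s - 5)*(s + 1)*(s + 2)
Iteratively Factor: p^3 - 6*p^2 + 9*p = (p)*(p^2 - 6*p + 9) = p*(p - 3)*(p - 3)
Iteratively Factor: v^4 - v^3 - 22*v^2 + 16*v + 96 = (v - 3)*(v^3 + 2*v^2 - 16*v - 32) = (v - 3)*(v + 2)*(v^2 - 16) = (v - 3)*(v + 2)*(v + 4)*(v - 4)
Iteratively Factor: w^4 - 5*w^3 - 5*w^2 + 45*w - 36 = (w + 3)*(w^3 - 8*w^2 + 19*w - 12) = (w - 4)*(w + 3)*(w^2 - 4*w + 3) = (w - 4)*(w - 1)*(w + 3)*(w - 3)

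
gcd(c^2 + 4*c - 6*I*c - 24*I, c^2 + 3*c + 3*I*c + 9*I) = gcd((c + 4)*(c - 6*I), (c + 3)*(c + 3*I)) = 1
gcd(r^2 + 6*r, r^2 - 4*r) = r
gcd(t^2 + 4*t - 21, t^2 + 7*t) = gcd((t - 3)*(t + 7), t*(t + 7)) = t + 7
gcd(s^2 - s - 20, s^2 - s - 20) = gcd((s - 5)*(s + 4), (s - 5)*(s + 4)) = s^2 - s - 20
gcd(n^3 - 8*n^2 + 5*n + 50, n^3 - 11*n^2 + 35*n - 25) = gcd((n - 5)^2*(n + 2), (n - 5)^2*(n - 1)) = n^2 - 10*n + 25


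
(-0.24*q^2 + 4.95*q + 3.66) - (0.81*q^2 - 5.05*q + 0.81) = -1.05*q^2 + 10.0*q + 2.85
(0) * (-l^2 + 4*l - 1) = 0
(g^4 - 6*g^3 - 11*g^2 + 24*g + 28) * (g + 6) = g^5 - 47*g^3 - 42*g^2 + 172*g + 168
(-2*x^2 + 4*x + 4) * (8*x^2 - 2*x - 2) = -16*x^4 + 36*x^3 + 28*x^2 - 16*x - 8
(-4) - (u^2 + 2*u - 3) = -u^2 - 2*u - 1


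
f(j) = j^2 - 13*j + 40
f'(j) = 2*j - 13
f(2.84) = 11.15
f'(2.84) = -7.32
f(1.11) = 26.80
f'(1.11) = -10.78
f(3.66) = 5.82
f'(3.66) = -5.68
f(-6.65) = 170.67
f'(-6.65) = -26.30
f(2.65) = 12.57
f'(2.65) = -7.70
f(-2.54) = 79.47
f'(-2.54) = -18.08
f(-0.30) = 43.99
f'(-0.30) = -13.60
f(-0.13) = 41.71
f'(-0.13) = -13.26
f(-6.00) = 154.00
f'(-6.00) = -25.00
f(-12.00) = 340.00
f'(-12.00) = -37.00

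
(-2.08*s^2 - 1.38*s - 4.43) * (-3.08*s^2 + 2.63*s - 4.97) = 6.4064*s^4 - 1.22*s^3 + 20.3526*s^2 - 4.7923*s + 22.0171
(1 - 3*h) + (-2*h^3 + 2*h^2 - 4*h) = -2*h^3 + 2*h^2 - 7*h + 1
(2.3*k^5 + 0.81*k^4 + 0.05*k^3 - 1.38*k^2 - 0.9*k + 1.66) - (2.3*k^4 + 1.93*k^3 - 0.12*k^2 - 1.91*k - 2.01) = 2.3*k^5 - 1.49*k^4 - 1.88*k^3 - 1.26*k^2 + 1.01*k + 3.67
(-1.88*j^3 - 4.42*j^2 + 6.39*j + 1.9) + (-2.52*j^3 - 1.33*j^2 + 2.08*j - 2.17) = -4.4*j^3 - 5.75*j^2 + 8.47*j - 0.27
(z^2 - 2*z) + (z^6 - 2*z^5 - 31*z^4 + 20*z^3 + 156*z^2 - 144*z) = z^6 - 2*z^5 - 31*z^4 + 20*z^3 + 157*z^2 - 146*z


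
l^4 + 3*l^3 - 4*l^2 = l^2*(l - 1)*(l + 4)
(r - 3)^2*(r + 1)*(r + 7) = r^4 + 2*r^3 - 32*r^2 + 30*r + 63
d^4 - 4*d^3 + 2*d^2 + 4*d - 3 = (d - 3)*(d - 1)^2*(d + 1)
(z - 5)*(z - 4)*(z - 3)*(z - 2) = z^4 - 14*z^3 + 71*z^2 - 154*z + 120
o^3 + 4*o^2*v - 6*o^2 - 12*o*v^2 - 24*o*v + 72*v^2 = (o - 6)*(o - 2*v)*(o + 6*v)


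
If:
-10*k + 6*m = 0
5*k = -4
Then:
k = -4/5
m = -4/3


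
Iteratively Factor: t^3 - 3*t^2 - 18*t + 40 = (t - 2)*(t^2 - t - 20) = (t - 5)*(t - 2)*(t + 4)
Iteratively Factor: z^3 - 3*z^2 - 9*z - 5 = (z + 1)*(z^2 - 4*z - 5) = (z - 5)*(z + 1)*(z + 1)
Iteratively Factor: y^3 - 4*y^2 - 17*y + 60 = (y - 5)*(y^2 + y - 12) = (y - 5)*(y - 3)*(y + 4)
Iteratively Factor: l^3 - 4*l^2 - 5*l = (l + 1)*(l^2 - 5*l) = l*(l + 1)*(l - 5)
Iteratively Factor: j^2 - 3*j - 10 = (j + 2)*(j - 5)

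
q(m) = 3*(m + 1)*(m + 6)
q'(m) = 6*m + 21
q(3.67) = 135.48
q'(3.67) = 43.02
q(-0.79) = 3.28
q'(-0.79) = 16.26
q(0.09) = 19.91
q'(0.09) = 21.54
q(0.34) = 25.49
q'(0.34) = 23.04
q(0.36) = 25.95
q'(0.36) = 23.16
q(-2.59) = -16.27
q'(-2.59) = 5.46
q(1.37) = 52.40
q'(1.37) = 29.22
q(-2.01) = -12.09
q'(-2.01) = 8.94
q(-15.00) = 378.00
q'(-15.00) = -69.00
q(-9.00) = 72.00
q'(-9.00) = -33.00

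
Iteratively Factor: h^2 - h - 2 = (h - 2)*(h + 1)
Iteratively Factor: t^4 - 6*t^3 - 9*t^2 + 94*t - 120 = (t - 5)*(t^3 - t^2 - 14*t + 24) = (t - 5)*(t + 4)*(t^2 - 5*t + 6) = (t - 5)*(t - 3)*(t + 4)*(t - 2)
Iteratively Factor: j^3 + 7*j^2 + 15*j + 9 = (j + 3)*(j^2 + 4*j + 3) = (j + 3)^2*(j + 1)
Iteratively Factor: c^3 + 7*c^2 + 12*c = (c + 3)*(c^2 + 4*c) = (c + 3)*(c + 4)*(c)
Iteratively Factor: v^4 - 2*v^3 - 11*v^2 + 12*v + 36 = (v - 3)*(v^3 + v^2 - 8*v - 12) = (v - 3)^2*(v^2 + 4*v + 4) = (v - 3)^2*(v + 2)*(v + 2)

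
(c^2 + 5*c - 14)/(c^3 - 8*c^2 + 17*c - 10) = (c + 7)/(c^2 - 6*c + 5)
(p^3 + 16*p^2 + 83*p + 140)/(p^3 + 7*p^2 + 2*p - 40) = (p + 7)/(p - 2)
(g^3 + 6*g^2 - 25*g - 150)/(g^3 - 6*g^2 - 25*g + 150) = (g + 6)/(g - 6)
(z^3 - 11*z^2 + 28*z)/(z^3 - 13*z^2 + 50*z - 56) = z/(z - 2)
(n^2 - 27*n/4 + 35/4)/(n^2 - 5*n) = (n - 7/4)/n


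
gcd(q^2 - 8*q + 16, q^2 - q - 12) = q - 4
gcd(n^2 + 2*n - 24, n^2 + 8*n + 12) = n + 6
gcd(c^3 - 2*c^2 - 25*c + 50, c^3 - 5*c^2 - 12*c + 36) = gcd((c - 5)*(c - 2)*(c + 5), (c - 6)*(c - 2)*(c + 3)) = c - 2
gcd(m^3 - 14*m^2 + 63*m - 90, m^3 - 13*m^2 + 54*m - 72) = m^2 - 9*m + 18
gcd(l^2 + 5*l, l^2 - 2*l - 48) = 1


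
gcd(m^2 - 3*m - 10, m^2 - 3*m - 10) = m^2 - 3*m - 10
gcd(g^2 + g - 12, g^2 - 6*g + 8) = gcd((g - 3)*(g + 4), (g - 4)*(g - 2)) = 1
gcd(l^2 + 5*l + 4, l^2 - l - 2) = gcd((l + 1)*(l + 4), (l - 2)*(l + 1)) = l + 1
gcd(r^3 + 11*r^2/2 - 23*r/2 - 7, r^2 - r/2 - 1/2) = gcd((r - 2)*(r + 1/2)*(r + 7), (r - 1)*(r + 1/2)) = r + 1/2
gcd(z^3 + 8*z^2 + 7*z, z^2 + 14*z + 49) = z + 7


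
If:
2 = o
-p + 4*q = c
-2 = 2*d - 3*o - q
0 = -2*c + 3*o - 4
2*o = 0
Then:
No Solution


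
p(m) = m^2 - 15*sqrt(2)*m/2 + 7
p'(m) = 2*m - 15*sqrt(2)/2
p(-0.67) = 14.56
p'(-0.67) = -11.95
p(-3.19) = 51.01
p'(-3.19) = -16.99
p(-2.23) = 35.63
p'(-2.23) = -15.07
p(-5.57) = 97.10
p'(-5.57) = -21.75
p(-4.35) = 72.06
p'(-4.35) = -19.31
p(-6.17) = 110.51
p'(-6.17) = -22.95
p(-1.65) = 27.22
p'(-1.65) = -13.91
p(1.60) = -7.41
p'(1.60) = -7.41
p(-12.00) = 278.28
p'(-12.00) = -34.61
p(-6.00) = 106.64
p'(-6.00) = -22.61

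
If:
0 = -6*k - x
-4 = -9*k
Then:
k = 4/9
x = -8/3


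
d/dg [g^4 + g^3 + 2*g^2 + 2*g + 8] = 4*g^3 + 3*g^2 + 4*g + 2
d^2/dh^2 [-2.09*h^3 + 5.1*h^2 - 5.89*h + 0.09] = 10.2 - 12.54*h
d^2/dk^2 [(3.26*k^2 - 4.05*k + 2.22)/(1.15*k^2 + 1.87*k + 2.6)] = (-24.73351*k^3 - 40.8687*k^2 + 101.30166*k + 85.708036)/(1.520875*k^6 + 7.419225*k^5 + 22.379805*k^4 + 40.087003*k^3 + 50.59782*k^2 + 37.9236*k + 17.576)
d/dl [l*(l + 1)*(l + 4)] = 3*l^2 + 10*l + 4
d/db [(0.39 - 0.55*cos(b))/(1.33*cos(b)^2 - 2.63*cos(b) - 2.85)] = (-0.7315*cos(b)^2 + 1.0374*cos(b) - 2.5932)*sin(b)/(1.7689*cos(b)^4 - 6.9958*cos(b)^3 - 0.664100000000001*cos(b)^2 + 14.991*cos(b) + 8.1225)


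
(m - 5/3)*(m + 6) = m^2 + 13*m/3 - 10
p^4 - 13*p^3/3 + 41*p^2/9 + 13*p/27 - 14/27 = (p - 7/3)*(p - 2)*(p - 1/3)*(p + 1/3)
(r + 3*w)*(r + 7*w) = r^2 + 10*r*w + 21*w^2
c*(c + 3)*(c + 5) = c^3 + 8*c^2 + 15*c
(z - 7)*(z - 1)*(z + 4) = z^3 - 4*z^2 - 25*z + 28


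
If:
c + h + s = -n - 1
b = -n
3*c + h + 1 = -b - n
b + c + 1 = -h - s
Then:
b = 0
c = s/2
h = -3*s/2 - 1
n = 0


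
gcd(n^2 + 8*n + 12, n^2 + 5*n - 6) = n + 6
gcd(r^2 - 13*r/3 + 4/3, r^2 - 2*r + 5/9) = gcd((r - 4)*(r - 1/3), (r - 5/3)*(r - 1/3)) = r - 1/3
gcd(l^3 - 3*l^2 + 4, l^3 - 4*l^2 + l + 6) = l^2 - l - 2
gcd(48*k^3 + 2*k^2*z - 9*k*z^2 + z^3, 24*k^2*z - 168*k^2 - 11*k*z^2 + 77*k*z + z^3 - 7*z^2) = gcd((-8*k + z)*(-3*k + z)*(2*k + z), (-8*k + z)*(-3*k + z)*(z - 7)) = 24*k^2 - 11*k*z + z^2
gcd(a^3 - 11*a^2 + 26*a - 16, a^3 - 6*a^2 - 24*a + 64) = a^2 - 10*a + 16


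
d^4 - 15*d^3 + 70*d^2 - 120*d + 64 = (d - 8)*(d - 4)*(d - 2)*(d - 1)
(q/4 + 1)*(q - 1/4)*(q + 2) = q^3/4 + 23*q^2/16 + 13*q/8 - 1/2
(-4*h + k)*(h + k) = -4*h^2 - 3*h*k + k^2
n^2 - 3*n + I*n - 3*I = (n - 3)*(n + I)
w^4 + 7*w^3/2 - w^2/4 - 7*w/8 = w*(w - 1/2)*(w + 1/2)*(w + 7/2)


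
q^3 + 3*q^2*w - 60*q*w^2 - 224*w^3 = (q - 8*w)*(q + 4*w)*(q + 7*w)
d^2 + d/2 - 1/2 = (d - 1/2)*(d + 1)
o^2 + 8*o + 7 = (o + 1)*(o + 7)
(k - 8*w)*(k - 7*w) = k^2 - 15*k*w + 56*w^2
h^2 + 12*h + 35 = (h + 5)*(h + 7)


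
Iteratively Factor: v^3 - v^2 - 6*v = (v + 2)*(v^2 - 3*v) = (v - 3)*(v + 2)*(v)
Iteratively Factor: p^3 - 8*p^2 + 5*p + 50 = (p + 2)*(p^2 - 10*p + 25) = (p - 5)*(p + 2)*(p - 5)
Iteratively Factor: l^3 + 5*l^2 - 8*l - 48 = (l - 3)*(l^2 + 8*l + 16) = (l - 3)*(l + 4)*(l + 4)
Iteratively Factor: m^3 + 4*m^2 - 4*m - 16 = (m + 4)*(m^2 - 4) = (m + 2)*(m + 4)*(m - 2)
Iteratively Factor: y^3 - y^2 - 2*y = (y + 1)*(y^2 - 2*y) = (y - 2)*(y + 1)*(y)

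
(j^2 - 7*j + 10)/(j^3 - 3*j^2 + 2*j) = (j - 5)/(j*(j - 1))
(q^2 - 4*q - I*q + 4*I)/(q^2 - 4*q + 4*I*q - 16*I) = (q - I)/(q + 4*I)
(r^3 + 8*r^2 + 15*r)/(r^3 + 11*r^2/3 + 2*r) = 3*(r + 5)/(3*r + 2)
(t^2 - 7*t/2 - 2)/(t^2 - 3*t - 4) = (t + 1/2)/(t + 1)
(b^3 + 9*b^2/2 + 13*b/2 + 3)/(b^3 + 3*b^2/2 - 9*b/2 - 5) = (2*b^2 + 7*b + 6)/(2*b^2 + b - 10)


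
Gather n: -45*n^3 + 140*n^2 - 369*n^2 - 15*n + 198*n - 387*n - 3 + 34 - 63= -45*n^3 - 229*n^2 - 204*n - 32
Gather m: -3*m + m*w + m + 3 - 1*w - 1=m*(w - 2) - w + 2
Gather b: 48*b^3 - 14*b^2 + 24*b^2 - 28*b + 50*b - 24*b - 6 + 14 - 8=48*b^3 + 10*b^2 - 2*b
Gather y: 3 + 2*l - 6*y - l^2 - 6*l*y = -l^2 + 2*l + y*(-6*l - 6) + 3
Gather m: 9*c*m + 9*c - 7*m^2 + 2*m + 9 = 9*c - 7*m^2 + m*(9*c + 2) + 9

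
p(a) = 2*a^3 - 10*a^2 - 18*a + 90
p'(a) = 6*a^2 - 20*a - 18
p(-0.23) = 93.59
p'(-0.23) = -13.08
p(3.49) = -9.60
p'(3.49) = -14.72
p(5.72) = 34.15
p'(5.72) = 63.91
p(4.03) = -14.05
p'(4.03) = -1.15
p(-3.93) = -115.11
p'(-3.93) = 153.27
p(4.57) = -10.22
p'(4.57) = 15.91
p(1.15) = 59.12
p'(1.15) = -33.06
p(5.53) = 22.88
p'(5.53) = 54.89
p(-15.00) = -8640.00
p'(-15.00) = 1632.00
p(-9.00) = -2016.00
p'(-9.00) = 648.00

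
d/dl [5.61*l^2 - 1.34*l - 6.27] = 11.22*l - 1.34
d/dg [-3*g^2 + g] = 1 - 6*g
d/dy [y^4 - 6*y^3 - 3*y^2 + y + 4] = 4*y^3 - 18*y^2 - 6*y + 1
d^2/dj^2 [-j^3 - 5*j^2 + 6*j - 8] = -6*j - 10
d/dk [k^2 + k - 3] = 2*k + 1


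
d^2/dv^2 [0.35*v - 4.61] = 0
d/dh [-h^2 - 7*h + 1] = -2*h - 7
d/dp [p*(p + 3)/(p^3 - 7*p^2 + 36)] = (-p^2*(p + 3)*(3*p - 14) + (2*p + 3)*(p^3 - 7*p^2 + 36))/(p^3 - 7*p^2 + 36)^2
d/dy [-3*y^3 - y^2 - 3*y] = -9*y^2 - 2*y - 3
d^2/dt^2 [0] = 0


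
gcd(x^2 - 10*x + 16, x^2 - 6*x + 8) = x - 2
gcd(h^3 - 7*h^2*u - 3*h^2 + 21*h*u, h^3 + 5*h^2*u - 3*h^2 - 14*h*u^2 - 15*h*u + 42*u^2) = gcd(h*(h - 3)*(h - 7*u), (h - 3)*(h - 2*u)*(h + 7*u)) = h - 3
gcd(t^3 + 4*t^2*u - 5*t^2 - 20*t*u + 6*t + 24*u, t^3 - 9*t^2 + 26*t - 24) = t^2 - 5*t + 6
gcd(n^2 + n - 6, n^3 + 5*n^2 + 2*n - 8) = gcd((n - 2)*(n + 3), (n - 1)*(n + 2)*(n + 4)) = 1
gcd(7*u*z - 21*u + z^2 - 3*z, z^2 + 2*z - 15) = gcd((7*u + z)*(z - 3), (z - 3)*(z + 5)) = z - 3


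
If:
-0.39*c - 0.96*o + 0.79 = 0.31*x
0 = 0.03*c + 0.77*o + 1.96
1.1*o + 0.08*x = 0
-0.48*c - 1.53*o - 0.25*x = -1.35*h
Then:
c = -14.68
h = -2.43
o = -1.97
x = 27.13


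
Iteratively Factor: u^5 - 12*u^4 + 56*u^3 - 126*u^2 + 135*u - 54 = (u - 1)*(u^4 - 11*u^3 + 45*u^2 - 81*u + 54) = (u - 3)*(u - 1)*(u^3 - 8*u^2 + 21*u - 18) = (u - 3)*(u - 2)*(u - 1)*(u^2 - 6*u + 9) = (u - 3)^2*(u - 2)*(u - 1)*(u - 3)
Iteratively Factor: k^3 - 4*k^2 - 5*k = (k)*(k^2 - 4*k - 5) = k*(k - 5)*(k + 1)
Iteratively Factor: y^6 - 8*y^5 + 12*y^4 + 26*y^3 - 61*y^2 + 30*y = (y)*(y^5 - 8*y^4 + 12*y^3 + 26*y^2 - 61*y + 30) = y*(y - 1)*(y^4 - 7*y^3 + 5*y^2 + 31*y - 30) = y*(y - 5)*(y - 1)*(y^3 - 2*y^2 - 5*y + 6) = y*(y - 5)*(y - 1)*(y + 2)*(y^2 - 4*y + 3) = y*(y - 5)*(y - 3)*(y - 1)*(y + 2)*(y - 1)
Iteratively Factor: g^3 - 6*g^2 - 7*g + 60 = (g - 5)*(g^2 - g - 12) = (g - 5)*(g + 3)*(g - 4)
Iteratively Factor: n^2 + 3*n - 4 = (n + 4)*(n - 1)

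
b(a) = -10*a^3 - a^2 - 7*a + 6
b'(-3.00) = -271.00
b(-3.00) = 288.00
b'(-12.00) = -4303.00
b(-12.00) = 17226.00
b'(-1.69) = -89.30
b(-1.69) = 63.24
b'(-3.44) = -355.13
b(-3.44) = 425.32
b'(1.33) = -62.73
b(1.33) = -28.61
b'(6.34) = -1225.55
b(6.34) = -2626.98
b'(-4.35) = -565.98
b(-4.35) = 840.66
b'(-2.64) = -210.81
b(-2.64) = 201.51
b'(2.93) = -270.41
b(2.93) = -274.63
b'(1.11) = -46.18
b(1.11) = -16.68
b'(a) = -30*a^2 - 2*a - 7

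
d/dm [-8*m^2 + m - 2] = 1 - 16*m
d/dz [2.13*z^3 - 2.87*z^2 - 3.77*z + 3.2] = 6.39*z^2 - 5.74*z - 3.77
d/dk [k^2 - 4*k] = 2*k - 4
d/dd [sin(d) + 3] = cos(d)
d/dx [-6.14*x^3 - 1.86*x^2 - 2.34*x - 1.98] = -18.42*x^2 - 3.72*x - 2.34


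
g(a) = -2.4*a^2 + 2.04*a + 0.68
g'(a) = 2.04 - 4.8*a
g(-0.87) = -2.91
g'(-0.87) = 6.22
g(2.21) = -6.53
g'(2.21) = -8.57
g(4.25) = -34.00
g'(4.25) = -18.36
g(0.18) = 0.97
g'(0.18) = 1.18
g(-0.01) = 0.66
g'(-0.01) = 2.09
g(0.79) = 0.79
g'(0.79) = -1.75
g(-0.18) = 0.24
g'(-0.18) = 2.90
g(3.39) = -19.99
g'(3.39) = -14.23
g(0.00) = 0.68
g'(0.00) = 2.04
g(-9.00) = -212.08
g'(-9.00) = 45.24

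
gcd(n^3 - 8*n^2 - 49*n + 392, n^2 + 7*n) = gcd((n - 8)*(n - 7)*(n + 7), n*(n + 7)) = n + 7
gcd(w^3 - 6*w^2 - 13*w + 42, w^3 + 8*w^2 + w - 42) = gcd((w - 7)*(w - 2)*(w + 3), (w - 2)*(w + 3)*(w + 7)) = w^2 + w - 6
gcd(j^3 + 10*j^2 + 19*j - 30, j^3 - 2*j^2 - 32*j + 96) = j + 6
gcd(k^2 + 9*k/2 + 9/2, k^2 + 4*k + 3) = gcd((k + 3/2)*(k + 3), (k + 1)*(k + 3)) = k + 3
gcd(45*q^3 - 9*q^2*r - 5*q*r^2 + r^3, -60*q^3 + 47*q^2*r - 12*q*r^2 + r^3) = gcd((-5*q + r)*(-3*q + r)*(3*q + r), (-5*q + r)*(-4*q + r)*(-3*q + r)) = 15*q^2 - 8*q*r + r^2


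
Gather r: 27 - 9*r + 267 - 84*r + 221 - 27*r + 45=560 - 120*r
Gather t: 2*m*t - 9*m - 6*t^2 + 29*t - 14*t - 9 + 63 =-9*m - 6*t^2 + t*(2*m + 15) + 54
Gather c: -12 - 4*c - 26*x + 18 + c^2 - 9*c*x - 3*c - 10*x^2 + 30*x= c^2 + c*(-9*x - 7) - 10*x^2 + 4*x + 6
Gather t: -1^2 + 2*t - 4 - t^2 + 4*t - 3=-t^2 + 6*t - 8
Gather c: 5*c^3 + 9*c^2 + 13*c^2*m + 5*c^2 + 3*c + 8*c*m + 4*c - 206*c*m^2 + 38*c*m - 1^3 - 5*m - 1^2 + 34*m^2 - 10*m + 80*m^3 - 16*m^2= 5*c^3 + c^2*(13*m + 14) + c*(-206*m^2 + 46*m + 7) + 80*m^3 + 18*m^2 - 15*m - 2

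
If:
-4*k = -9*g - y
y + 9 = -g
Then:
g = -y - 9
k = -2*y - 81/4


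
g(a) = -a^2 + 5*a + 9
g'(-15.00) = 35.00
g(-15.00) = -291.00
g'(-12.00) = 29.00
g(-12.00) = -195.00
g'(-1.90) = 8.80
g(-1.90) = -4.11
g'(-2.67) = 10.34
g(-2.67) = -11.48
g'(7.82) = -10.64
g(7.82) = -13.05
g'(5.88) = -6.76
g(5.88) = 3.83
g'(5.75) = -6.50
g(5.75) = 4.69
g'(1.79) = 1.42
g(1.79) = 14.75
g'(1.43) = 2.14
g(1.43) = 14.11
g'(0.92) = 3.16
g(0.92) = 12.75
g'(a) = 5 - 2*a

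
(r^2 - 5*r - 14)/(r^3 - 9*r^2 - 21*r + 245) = (r + 2)/(r^2 - 2*r - 35)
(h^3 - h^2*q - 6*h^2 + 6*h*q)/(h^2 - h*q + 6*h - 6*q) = h*(h - 6)/(h + 6)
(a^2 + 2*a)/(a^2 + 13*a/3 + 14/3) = 3*a/(3*a + 7)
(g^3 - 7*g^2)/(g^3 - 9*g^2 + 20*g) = g*(g - 7)/(g^2 - 9*g + 20)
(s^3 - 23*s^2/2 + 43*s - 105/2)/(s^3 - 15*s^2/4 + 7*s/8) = 4*(s^2 - 8*s + 15)/(s*(4*s - 1))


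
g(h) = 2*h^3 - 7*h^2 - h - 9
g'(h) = 6*h^2 - 14*h - 1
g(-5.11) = -453.54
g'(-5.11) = 227.21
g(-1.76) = -39.83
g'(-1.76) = 42.23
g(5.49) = 105.47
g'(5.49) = 102.98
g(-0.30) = -9.38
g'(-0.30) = 3.74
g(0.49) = -10.94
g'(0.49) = -6.42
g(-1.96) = -48.99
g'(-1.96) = 49.49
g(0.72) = -12.60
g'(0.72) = -7.97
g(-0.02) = -8.98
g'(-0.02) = -0.72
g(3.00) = -21.00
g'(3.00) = 11.00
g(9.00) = 873.00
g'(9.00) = 359.00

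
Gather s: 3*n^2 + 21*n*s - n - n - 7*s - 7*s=3*n^2 - 2*n + s*(21*n - 14)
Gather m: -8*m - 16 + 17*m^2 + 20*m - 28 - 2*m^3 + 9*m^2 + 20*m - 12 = -2*m^3 + 26*m^2 + 32*m - 56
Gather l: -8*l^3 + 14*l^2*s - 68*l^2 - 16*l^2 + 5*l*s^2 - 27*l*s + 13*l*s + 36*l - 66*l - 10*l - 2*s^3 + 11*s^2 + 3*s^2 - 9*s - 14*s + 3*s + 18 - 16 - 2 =-8*l^3 + l^2*(14*s - 84) + l*(5*s^2 - 14*s - 40) - 2*s^3 + 14*s^2 - 20*s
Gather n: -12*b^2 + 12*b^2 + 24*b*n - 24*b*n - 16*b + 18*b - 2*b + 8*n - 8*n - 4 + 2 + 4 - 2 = 0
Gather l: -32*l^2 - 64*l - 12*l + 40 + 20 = -32*l^2 - 76*l + 60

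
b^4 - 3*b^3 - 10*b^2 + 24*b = b*(b - 4)*(b - 2)*(b + 3)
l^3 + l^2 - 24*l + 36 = (l - 3)*(l - 2)*(l + 6)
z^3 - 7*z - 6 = (z - 3)*(z + 1)*(z + 2)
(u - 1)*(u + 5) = u^2 + 4*u - 5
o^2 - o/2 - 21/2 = (o - 7/2)*(o + 3)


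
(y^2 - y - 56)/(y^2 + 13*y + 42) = (y - 8)/(y + 6)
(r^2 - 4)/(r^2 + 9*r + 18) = (r^2 - 4)/(r^2 + 9*r + 18)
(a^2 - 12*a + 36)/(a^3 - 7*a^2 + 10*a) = (a^2 - 12*a + 36)/(a*(a^2 - 7*a + 10))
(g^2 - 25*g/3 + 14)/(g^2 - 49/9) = 3*(g - 6)/(3*g + 7)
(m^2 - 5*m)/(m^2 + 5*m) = (m - 5)/(m + 5)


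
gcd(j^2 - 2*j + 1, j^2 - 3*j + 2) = j - 1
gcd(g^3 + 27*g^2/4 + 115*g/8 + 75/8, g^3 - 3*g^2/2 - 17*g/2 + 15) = g + 3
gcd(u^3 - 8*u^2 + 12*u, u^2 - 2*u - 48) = 1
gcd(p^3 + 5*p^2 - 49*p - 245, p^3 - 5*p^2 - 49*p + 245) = p^2 - 49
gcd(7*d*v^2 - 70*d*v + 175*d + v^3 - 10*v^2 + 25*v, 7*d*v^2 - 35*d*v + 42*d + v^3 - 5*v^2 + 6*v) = 7*d + v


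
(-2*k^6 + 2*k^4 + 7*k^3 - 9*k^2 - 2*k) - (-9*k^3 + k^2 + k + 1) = -2*k^6 + 2*k^4 + 16*k^3 - 10*k^2 - 3*k - 1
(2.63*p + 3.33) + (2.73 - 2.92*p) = 6.06 - 0.29*p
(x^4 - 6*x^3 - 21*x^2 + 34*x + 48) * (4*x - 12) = 4*x^5 - 36*x^4 - 12*x^3 + 388*x^2 - 216*x - 576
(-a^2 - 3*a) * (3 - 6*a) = 6*a^3 + 15*a^2 - 9*a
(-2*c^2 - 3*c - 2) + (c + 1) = -2*c^2 - 2*c - 1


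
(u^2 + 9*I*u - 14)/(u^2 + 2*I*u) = (u + 7*I)/u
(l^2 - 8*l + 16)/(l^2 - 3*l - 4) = (l - 4)/(l + 1)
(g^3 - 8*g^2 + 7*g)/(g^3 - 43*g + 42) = g*(g - 7)/(g^2 + g - 42)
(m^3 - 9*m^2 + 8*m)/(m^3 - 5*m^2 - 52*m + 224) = m*(m - 1)/(m^2 + 3*m - 28)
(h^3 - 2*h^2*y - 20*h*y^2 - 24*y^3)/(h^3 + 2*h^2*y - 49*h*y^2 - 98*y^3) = (-h^2 + 4*h*y + 12*y^2)/(-h^2 + 49*y^2)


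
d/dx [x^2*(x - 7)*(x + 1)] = 2*x*(2*x^2 - 9*x - 7)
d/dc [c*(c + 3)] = 2*c + 3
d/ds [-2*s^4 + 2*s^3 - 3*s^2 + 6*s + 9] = -8*s^3 + 6*s^2 - 6*s + 6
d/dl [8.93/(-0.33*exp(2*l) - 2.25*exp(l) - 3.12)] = (5.8938*exp(l) + 20.0925)*exp(l)/(0.33*exp(2*l) + 2.25*exp(l) + 3.12)^2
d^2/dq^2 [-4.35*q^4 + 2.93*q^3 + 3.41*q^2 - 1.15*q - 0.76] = -52.2*q^2 + 17.58*q + 6.82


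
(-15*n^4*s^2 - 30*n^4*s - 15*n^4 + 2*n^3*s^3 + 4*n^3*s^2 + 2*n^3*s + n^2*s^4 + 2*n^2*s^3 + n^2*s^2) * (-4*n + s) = 60*n^5*s^2 + 120*n^5*s + 60*n^5 - 23*n^4*s^3 - 46*n^4*s^2 - 23*n^4*s - 2*n^3*s^4 - 4*n^3*s^3 - 2*n^3*s^2 + n^2*s^5 + 2*n^2*s^4 + n^2*s^3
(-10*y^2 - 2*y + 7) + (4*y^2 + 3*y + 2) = -6*y^2 + y + 9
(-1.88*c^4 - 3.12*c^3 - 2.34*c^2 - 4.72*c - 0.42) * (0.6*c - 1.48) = -1.128*c^5 + 0.9104*c^4 + 3.2136*c^3 + 0.6312*c^2 + 6.7336*c + 0.6216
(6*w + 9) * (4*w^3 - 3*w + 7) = 24*w^4 + 36*w^3 - 18*w^2 + 15*w + 63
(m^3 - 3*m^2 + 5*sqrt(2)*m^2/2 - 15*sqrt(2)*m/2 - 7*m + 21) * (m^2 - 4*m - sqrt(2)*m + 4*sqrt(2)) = m^5 - 7*m^4 + 3*sqrt(2)*m^4/2 - 21*sqrt(2)*m^3/2 + 25*sqrt(2)*m^2 + 84*m^2 - 144*m - 49*sqrt(2)*m + 84*sqrt(2)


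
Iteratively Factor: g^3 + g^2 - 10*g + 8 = (g - 2)*(g^2 + 3*g - 4) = (g - 2)*(g - 1)*(g + 4)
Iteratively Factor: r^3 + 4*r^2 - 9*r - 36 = (r + 4)*(r^2 - 9) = (r + 3)*(r + 4)*(r - 3)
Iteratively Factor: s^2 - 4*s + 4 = (s - 2)*(s - 2)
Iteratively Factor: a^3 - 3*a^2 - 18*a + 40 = (a + 4)*(a^2 - 7*a + 10) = (a - 2)*(a + 4)*(a - 5)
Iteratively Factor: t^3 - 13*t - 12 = (t + 3)*(t^2 - 3*t - 4) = (t - 4)*(t + 3)*(t + 1)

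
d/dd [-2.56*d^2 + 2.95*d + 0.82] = 2.95 - 5.12*d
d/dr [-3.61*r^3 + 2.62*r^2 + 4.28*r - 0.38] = -10.83*r^2 + 5.24*r + 4.28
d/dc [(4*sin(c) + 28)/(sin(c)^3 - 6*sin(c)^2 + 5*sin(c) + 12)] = 4*(-2*sin(c)^3 - 15*sin(c)^2 + 84*sin(c) - 23)*cos(c)/(sin(c)^3 - 6*sin(c)^2 + 5*sin(c) + 12)^2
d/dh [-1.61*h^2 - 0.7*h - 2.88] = -3.22*h - 0.7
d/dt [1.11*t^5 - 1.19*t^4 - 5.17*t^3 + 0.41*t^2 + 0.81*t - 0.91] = 5.55*t^4 - 4.76*t^3 - 15.51*t^2 + 0.82*t + 0.81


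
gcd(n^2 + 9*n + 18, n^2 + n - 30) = n + 6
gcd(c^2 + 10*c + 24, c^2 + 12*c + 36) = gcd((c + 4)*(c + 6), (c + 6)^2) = c + 6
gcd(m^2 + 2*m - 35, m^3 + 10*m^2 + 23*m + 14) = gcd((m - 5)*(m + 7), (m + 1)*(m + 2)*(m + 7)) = m + 7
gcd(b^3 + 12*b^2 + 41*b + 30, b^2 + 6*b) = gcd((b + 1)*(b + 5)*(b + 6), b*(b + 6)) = b + 6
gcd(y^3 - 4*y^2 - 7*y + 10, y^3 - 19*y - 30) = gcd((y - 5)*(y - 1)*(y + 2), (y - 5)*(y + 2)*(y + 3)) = y^2 - 3*y - 10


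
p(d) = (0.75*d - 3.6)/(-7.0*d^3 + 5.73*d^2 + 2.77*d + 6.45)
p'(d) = (0.75*d - 3.6)*(21.0*d^2 - 11.46*d - 2.77)/(-7.0*d^3 + 5.73*d^2 + 2.77*d + 6.45)^2 + 0.75/(-7.0*d^3 + 5.73*d^2 + 2.77*d + 6.45)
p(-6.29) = -0.00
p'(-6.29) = -0.00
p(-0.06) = -0.58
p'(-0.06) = 0.30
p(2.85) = 0.01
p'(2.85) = -0.03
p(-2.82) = -0.03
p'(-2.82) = -0.02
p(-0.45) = -0.56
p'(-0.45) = -0.43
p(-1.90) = -0.07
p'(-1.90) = -0.09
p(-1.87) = -0.07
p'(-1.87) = -0.09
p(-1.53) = -0.12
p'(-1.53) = -0.16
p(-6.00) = -0.00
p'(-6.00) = -0.00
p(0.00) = -0.56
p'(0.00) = 0.36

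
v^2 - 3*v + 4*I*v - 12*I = (v - 3)*(v + 4*I)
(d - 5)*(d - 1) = d^2 - 6*d + 5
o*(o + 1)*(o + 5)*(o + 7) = o^4 + 13*o^3 + 47*o^2 + 35*o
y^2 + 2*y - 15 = (y - 3)*(y + 5)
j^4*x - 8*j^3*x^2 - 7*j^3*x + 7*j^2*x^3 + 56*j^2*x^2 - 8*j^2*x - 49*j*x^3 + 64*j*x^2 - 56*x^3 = (j - 8)*(j - 7*x)*(j - x)*(j*x + x)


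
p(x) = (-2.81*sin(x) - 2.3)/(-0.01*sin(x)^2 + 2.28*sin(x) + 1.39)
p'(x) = (0.02*sin(x)*cos(x) - 2.28*cos(x))*(-2.81*sin(x) - 2.3)/(-0.01*sin(x)^2 + 2.28*sin(x) + 1.39)^2 - 2.81*cos(x)/(-0.01*sin(x)^2 + 2.28*sin(x) + 1.39) = (-0.0281*sin(x)^2 - 0.0460000000000003*sin(x) + 1.3381)*cos(x)/(0.0001*sin(x)^4 - 0.0456*sin(x)^3 + 5.1706*sin(x)^2 + 6.3384*sin(x) + 1.9321)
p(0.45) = -1.48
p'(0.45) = 0.21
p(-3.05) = -1.73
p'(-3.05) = -0.96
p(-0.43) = -2.58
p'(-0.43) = 6.41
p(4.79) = -0.56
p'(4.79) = 0.13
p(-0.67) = 18.69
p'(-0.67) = 1204.44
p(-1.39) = -0.54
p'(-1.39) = 0.33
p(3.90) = 2.01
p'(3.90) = -29.46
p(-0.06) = -1.70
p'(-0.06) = 0.85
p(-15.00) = 4.88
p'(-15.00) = -109.75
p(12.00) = -4.84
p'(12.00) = 42.64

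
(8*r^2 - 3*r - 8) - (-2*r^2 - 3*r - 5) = 10*r^2 - 3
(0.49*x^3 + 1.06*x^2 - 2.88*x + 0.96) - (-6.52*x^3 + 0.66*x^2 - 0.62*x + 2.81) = 7.01*x^3 + 0.4*x^2 - 2.26*x - 1.85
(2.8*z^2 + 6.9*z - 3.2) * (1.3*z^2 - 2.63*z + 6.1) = 3.64*z^4 + 1.606*z^3 - 5.227*z^2 + 50.506*z - 19.52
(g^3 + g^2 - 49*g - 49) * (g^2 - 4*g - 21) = g^5 - 3*g^4 - 74*g^3 + 126*g^2 + 1225*g + 1029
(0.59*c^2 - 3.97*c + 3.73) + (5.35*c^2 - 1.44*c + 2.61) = 5.94*c^2 - 5.41*c + 6.34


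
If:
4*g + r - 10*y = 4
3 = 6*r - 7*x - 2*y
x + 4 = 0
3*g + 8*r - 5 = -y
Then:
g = 2403/262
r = -417/131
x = -4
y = 773/262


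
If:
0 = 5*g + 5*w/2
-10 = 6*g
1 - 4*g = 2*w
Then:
No Solution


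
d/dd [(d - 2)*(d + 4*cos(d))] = d + (2 - d)*(4*sin(d) - 1) + 4*cos(d)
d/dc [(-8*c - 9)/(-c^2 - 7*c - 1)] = (8*c^2 + 56*c - (2*c + 7)*(8*c + 9) + 8)/(c^2 + 7*c + 1)^2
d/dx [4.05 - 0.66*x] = -0.660000000000000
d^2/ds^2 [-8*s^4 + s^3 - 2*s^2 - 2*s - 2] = -96*s^2 + 6*s - 4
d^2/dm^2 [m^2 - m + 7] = 2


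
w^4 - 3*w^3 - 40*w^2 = w^2*(w - 8)*(w + 5)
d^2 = d^2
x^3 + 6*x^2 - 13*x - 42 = (x - 3)*(x + 2)*(x + 7)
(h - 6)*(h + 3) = h^2 - 3*h - 18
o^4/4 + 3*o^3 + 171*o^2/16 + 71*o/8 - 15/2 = (o/4 + 1)*(o - 1/2)*(o + 5/2)*(o + 6)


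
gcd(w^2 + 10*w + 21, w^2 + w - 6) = w + 3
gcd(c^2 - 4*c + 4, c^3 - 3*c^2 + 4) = c^2 - 4*c + 4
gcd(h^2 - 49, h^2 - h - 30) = 1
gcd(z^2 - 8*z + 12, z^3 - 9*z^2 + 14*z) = z - 2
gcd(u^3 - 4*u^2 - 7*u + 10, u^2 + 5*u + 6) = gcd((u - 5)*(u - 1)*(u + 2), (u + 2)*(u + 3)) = u + 2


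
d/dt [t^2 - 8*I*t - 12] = 2*t - 8*I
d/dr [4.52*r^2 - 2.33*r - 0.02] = 9.04*r - 2.33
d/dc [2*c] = 2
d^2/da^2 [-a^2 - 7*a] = -2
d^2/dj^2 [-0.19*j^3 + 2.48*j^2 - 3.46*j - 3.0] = 4.96 - 1.14*j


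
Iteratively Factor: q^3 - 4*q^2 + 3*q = (q - 3)*(q^2 - q) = (q - 3)*(q - 1)*(q)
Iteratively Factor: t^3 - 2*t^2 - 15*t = (t)*(t^2 - 2*t - 15) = t*(t - 5)*(t + 3)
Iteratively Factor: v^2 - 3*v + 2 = (v - 1)*(v - 2)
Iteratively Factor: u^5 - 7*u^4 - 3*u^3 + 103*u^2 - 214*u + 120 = (u - 5)*(u^4 - 2*u^3 - 13*u^2 + 38*u - 24) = (u - 5)*(u + 4)*(u^3 - 6*u^2 + 11*u - 6) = (u - 5)*(u - 3)*(u + 4)*(u^2 - 3*u + 2) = (u - 5)*(u - 3)*(u - 1)*(u + 4)*(u - 2)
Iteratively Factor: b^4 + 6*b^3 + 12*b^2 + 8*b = (b)*(b^3 + 6*b^2 + 12*b + 8) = b*(b + 2)*(b^2 + 4*b + 4) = b*(b + 2)^2*(b + 2)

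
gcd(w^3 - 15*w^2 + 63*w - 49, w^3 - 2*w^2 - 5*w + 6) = w - 1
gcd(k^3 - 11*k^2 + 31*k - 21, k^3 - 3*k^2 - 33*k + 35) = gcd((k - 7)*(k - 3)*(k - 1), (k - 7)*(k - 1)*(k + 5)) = k^2 - 8*k + 7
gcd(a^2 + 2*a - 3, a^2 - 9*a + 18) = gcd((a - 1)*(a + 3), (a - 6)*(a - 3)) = 1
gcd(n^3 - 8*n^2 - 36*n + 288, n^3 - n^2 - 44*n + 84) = n - 6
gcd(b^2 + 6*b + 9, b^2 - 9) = b + 3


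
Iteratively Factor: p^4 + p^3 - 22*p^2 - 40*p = (p)*(p^3 + p^2 - 22*p - 40) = p*(p + 2)*(p^2 - p - 20) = p*(p - 5)*(p + 2)*(p + 4)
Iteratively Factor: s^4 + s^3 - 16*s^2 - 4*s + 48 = (s - 3)*(s^3 + 4*s^2 - 4*s - 16) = (s - 3)*(s + 4)*(s^2 - 4) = (s - 3)*(s - 2)*(s + 4)*(s + 2)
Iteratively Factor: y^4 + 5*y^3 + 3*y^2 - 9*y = (y + 3)*(y^3 + 2*y^2 - 3*y) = y*(y + 3)*(y^2 + 2*y - 3) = y*(y - 1)*(y + 3)*(y + 3)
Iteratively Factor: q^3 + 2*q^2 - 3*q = (q)*(q^2 + 2*q - 3) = q*(q - 1)*(q + 3)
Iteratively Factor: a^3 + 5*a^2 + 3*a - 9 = (a - 1)*(a^2 + 6*a + 9) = (a - 1)*(a + 3)*(a + 3)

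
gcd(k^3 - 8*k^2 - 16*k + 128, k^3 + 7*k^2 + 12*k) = k + 4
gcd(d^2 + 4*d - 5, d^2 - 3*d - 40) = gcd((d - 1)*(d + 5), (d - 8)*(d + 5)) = d + 5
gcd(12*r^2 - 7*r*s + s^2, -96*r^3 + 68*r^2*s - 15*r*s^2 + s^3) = 12*r^2 - 7*r*s + s^2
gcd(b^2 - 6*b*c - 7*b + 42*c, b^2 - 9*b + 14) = b - 7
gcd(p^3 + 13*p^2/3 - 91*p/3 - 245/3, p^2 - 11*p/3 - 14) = p + 7/3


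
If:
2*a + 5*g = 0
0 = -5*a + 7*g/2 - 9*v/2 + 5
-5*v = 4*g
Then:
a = 125/196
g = -25/98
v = 10/49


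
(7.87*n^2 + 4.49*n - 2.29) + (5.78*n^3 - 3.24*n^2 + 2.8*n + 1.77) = 5.78*n^3 + 4.63*n^2 + 7.29*n - 0.52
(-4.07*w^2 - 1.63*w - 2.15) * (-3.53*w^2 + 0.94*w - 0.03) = 14.3671*w^4 + 1.9281*w^3 + 6.1794*w^2 - 1.9721*w + 0.0645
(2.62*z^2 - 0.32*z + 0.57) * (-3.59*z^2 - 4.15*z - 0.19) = -9.4058*z^4 - 9.7242*z^3 - 1.2161*z^2 - 2.3047*z - 0.1083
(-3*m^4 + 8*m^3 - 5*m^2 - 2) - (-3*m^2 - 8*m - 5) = -3*m^4 + 8*m^3 - 2*m^2 + 8*m + 3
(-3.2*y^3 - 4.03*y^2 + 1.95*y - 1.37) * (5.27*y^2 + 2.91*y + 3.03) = -16.864*y^5 - 30.5501*y^4 - 11.1468*y^3 - 13.7563*y^2 + 1.9218*y - 4.1511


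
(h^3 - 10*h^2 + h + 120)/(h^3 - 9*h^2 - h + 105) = (h - 8)/(h - 7)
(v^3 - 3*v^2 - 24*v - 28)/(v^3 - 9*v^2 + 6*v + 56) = (v + 2)/(v - 4)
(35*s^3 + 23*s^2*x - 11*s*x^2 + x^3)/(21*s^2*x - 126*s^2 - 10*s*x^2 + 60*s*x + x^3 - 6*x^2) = (-5*s^2 - 4*s*x + x^2)/(-3*s*x + 18*s + x^2 - 6*x)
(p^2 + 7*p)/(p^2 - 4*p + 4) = p*(p + 7)/(p^2 - 4*p + 4)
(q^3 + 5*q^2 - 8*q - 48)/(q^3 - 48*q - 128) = (q - 3)/(q - 8)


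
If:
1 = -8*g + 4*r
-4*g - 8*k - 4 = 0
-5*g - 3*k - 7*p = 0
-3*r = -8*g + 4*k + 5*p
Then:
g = -5/182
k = -177/364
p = 83/364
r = 71/364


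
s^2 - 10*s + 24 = (s - 6)*(s - 4)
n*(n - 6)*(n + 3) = n^3 - 3*n^2 - 18*n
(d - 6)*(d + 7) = d^2 + d - 42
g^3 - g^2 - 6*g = g*(g - 3)*(g + 2)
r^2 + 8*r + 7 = (r + 1)*(r + 7)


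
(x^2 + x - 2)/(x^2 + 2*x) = (x - 1)/x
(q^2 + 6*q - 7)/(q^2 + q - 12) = (q^2 + 6*q - 7)/(q^2 + q - 12)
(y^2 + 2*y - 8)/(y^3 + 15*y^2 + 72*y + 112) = (y - 2)/(y^2 + 11*y + 28)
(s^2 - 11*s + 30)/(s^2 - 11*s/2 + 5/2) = 2*(s - 6)/(2*s - 1)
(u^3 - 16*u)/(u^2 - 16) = u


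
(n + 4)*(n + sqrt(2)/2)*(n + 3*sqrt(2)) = n^3 + 4*n^2 + 7*sqrt(2)*n^2/2 + 3*n + 14*sqrt(2)*n + 12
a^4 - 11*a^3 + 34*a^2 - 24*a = a*(a - 6)*(a - 4)*(a - 1)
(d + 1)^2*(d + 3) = d^3 + 5*d^2 + 7*d + 3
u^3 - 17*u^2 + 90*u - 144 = (u - 8)*(u - 6)*(u - 3)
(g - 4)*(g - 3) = g^2 - 7*g + 12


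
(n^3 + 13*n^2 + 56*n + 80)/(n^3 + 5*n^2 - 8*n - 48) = (n + 5)/(n - 3)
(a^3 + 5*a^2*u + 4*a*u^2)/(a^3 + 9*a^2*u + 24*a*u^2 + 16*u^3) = a/(a + 4*u)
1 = 1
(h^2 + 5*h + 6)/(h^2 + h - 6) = (h + 2)/(h - 2)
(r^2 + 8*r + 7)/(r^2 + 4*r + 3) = (r + 7)/(r + 3)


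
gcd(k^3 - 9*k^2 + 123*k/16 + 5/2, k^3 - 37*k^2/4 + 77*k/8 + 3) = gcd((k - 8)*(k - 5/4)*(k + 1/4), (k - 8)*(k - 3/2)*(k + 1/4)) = k^2 - 31*k/4 - 2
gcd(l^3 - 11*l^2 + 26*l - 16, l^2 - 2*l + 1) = l - 1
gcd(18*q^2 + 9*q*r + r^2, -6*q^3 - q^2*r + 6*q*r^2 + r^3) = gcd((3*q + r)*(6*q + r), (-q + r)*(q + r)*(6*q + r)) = 6*q + r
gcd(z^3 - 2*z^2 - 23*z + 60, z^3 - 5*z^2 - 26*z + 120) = z^2 + z - 20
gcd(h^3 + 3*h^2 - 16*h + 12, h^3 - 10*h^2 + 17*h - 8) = h - 1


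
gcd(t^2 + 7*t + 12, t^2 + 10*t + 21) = t + 3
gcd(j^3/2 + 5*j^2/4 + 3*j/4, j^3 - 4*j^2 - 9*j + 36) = 1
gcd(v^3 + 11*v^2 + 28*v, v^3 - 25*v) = v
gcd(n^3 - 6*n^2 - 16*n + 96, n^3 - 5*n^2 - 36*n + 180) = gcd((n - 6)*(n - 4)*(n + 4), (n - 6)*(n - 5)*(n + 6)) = n - 6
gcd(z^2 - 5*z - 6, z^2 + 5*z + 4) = z + 1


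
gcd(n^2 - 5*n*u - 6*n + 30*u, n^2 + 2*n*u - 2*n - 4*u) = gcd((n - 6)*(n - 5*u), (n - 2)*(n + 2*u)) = 1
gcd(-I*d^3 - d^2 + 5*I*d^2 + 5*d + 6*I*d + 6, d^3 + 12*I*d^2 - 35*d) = 1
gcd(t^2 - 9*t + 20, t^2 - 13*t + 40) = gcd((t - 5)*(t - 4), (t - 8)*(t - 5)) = t - 5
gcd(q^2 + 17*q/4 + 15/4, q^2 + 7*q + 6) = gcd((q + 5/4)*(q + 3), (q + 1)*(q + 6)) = 1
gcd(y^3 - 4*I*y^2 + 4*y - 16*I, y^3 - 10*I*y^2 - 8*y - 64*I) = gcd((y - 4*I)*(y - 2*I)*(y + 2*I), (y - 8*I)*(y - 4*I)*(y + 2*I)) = y^2 - 2*I*y + 8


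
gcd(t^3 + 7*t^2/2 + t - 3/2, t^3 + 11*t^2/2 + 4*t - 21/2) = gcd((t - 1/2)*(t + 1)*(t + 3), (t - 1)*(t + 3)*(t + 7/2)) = t + 3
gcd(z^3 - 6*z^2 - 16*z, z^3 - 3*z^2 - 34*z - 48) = z^2 - 6*z - 16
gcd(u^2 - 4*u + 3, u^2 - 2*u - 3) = u - 3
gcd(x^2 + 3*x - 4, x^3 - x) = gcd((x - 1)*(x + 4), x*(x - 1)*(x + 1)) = x - 1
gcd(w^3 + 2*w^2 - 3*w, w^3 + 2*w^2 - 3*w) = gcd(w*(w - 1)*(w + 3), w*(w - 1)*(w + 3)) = w^3 + 2*w^2 - 3*w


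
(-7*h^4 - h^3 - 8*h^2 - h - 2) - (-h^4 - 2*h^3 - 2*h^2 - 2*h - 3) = -6*h^4 + h^3 - 6*h^2 + h + 1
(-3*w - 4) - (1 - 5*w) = 2*w - 5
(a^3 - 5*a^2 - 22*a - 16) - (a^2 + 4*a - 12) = a^3 - 6*a^2 - 26*a - 4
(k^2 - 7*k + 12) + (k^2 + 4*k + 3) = 2*k^2 - 3*k + 15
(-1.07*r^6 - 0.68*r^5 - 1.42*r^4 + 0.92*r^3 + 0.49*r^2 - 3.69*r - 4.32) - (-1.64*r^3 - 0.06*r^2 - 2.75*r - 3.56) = -1.07*r^6 - 0.68*r^5 - 1.42*r^4 + 2.56*r^3 + 0.55*r^2 - 0.94*r - 0.76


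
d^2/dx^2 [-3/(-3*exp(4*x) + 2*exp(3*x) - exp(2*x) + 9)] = 6*((-24*exp(2*x) + 9*exp(x) - 2)*(3*exp(4*x) - 2*exp(3*x) + exp(2*x) - 9) + 4*(6*exp(2*x) - 3*exp(x) + 1)^2*exp(2*x))*exp(2*x)/(3*exp(4*x) - 2*exp(3*x) + exp(2*x) - 9)^3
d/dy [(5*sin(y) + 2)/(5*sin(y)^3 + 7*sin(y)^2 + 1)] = (-50*sin(y)^3 - 65*sin(y)^2 - 28*sin(y) + 5)*cos(y)/(5*sin(y)^3 + 7*sin(y)^2 + 1)^2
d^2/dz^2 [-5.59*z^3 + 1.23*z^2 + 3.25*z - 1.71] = 2.46 - 33.54*z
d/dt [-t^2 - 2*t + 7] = -2*t - 2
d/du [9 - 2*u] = -2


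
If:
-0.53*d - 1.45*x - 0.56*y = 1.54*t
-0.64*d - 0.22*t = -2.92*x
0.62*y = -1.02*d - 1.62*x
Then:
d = -0.440863583831126*y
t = -0.112919579689286*y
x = -0.105135274377933*y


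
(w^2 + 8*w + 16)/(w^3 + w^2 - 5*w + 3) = (w^2 + 8*w + 16)/(w^3 + w^2 - 5*w + 3)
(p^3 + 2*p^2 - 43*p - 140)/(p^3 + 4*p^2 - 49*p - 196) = (p + 5)/(p + 7)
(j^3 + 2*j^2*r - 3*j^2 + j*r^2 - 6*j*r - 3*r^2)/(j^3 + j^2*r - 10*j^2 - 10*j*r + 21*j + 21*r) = (j + r)/(j - 7)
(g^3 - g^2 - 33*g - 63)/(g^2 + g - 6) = (g^2 - 4*g - 21)/(g - 2)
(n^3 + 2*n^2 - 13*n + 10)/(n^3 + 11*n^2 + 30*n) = (n^2 - 3*n + 2)/(n*(n + 6))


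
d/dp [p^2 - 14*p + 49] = 2*p - 14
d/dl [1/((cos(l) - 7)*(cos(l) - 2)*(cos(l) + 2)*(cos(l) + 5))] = (-75*cos(l) - 3*cos(2*l) + cos(3*l) + 5)*sin(l)/((cos(l) - 7)^2*(cos(l) - 2)^2*(cos(l) + 2)^2*(cos(l) + 5)^2)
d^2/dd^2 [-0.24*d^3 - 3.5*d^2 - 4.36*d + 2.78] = -1.44*d - 7.0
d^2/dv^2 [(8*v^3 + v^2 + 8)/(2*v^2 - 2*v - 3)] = 2*(84*v^3 + 258*v^2 + 120*v + 89)/(8*v^6 - 24*v^5 - 12*v^4 + 64*v^3 + 18*v^2 - 54*v - 27)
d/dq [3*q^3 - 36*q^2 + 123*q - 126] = 9*q^2 - 72*q + 123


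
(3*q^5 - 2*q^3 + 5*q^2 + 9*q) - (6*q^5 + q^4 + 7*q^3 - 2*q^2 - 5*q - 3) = -3*q^5 - q^4 - 9*q^3 + 7*q^2 + 14*q + 3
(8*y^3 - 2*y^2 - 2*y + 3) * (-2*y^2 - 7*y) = -16*y^5 - 52*y^4 + 18*y^3 + 8*y^2 - 21*y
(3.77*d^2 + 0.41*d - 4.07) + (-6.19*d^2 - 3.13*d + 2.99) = -2.42*d^2 - 2.72*d - 1.08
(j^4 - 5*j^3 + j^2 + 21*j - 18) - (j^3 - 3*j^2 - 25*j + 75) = j^4 - 6*j^3 + 4*j^2 + 46*j - 93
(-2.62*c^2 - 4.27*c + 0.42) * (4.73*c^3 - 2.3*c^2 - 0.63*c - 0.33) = -12.3926*c^5 - 14.1711*c^4 + 13.4582*c^3 + 2.5887*c^2 + 1.1445*c - 0.1386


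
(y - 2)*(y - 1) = y^2 - 3*y + 2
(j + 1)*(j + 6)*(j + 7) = j^3 + 14*j^2 + 55*j + 42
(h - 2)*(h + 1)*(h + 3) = h^3 + 2*h^2 - 5*h - 6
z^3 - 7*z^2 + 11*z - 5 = (z - 5)*(z - 1)^2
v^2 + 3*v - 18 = (v - 3)*(v + 6)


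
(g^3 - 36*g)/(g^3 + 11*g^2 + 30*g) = (g - 6)/(g + 5)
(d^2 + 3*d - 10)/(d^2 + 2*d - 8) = (d + 5)/(d + 4)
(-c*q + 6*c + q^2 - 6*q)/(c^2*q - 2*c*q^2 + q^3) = (q - 6)/(q*(-c + q))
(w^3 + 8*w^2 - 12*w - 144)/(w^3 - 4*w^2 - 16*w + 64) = (w^2 + 12*w + 36)/(w^2 - 16)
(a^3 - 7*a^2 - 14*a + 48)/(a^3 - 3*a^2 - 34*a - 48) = (a - 2)/(a + 2)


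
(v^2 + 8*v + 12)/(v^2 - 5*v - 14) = (v + 6)/(v - 7)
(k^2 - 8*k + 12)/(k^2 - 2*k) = (k - 6)/k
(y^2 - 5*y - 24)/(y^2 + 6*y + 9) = (y - 8)/(y + 3)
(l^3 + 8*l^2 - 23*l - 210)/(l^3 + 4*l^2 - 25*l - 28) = (l^2 + l - 30)/(l^2 - 3*l - 4)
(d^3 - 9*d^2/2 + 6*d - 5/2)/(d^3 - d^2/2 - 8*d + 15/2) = (d - 1)/(d + 3)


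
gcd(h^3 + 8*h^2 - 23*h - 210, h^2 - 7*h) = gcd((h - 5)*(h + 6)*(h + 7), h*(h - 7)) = 1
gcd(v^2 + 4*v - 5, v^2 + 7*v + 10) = v + 5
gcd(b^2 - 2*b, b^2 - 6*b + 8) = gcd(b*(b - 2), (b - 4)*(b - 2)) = b - 2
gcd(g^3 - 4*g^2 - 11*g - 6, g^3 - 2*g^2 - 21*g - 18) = g^2 - 5*g - 6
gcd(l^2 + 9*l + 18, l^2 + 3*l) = l + 3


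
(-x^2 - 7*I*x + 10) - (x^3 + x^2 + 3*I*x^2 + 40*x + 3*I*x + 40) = -x^3 - 2*x^2 - 3*I*x^2 - 40*x - 10*I*x - 30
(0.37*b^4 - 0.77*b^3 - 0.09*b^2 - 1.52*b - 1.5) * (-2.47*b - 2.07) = -0.9139*b^5 + 1.136*b^4 + 1.8162*b^3 + 3.9407*b^2 + 6.8514*b + 3.105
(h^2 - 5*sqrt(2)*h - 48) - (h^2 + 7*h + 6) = -5*sqrt(2)*h - 7*h - 54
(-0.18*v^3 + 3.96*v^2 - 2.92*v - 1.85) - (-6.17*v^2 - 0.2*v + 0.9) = -0.18*v^3 + 10.13*v^2 - 2.72*v - 2.75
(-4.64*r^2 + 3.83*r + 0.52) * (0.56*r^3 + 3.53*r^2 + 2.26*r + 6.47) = -2.5984*r^5 - 14.2344*r^4 + 3.3247*r^3 - 19.5294*r^2 + 25.9553*r + 3.3644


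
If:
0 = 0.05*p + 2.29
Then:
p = -45.80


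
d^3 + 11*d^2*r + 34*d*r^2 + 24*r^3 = (d + r)*(d + 4*r)*(d + 6*r)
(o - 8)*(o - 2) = o^2 - 10*o + 16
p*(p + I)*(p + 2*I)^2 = p^4 + 5*I*p^3 - 8*p^2 - 4*I*p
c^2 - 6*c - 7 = (c - 7)*(c + 1)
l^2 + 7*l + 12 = (l + 3)*(l + 4)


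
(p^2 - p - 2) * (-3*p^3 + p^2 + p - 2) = -3*p^5 + 4*p^4 + 6*p^3 - 5*p^2 + 4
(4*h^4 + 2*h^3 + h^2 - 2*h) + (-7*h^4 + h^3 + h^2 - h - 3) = -3*h^4 + 3*h^3 + 2*h^2 - 3*h - 3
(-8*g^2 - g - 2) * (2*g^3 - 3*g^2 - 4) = -16*g^5 + 22*g^4 - g^3 + 38*g^2 + 4*g + 8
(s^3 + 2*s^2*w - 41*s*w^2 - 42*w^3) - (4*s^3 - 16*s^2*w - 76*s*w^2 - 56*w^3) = -3*s^3 + 18*s^2*w + 35*s*w^2 + 14*w^3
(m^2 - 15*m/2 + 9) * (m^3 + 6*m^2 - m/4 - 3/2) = m^5 - 3*m^4/2 - 145*m^3/4 + 435*m^2/8 + 9*m - 27/2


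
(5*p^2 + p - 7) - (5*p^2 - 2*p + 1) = 3*p - 8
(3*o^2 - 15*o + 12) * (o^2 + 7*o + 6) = 3*o^4 + 6*o^3 - 75*o^2 - 6*o + 72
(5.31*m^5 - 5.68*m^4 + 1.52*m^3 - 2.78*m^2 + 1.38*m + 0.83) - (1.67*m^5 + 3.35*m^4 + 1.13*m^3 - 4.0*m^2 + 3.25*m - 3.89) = 3.64*m^5 - 9.03*m^4 + 0.39*m^3 + 1.22*m^2 - 1.87*m + 4.72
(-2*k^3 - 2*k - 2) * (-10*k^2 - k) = 20*k^5 + 2*k^4 + 20*k^3 + 22*k^2 + 2*k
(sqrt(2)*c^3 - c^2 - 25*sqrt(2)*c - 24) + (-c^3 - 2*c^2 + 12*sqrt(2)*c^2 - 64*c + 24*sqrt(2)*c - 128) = -c^3 + sqrt(2)*c^3 - 3*c^2 + 12*sqrt(2)*c^2 - 64*c - sqrt(2)*c - 152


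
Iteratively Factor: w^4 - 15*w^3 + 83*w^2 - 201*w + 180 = (w - 3)*(w^3 - 12*w^2 + 47*w - 60) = (w - 3)^2*(w^2 - 9*w + 20) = (w - 5)*(w - 3)^2*(w - 4)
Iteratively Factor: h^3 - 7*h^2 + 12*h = (h - 4)*(h^2 - 3*h) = h*(h - 4)*(h - 3)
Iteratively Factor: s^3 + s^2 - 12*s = (s - 3)*(s^2 + 4*s) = s*(s - 3)*(s + 4)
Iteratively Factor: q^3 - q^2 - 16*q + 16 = (q + 4)*(q^2 - 5*q + 4) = (q - 1)*(q + 4)*(q - 4)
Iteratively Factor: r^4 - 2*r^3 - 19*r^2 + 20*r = (r + 4)*(r^3 - 6*r^2 + 5*r) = r*(r + 4)*(r^2 - 6*r + 5) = r*(r - 1)*(r + 4)*(r - 5)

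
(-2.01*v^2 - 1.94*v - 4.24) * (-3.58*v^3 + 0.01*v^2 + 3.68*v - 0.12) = 7.1958*v^5 + 6.9251*v^4 + 7.763*v^3 - 6.9404*v^2 - 15.3704*v + 0.5088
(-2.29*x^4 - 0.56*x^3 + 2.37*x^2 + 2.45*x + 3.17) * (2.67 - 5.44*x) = 12.4576*x^5 - 3.0679*x^4 - 14.388*x^3 - 7.0001*x^2 - 10.7033*x + 8.4639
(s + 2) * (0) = 0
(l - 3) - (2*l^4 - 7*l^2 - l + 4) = -2*l^4 + 7*l^2 + 2*l - 7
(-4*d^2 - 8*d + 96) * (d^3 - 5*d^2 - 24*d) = -4*d^5 + 12*d^4 + 232*d^3 - 288*d^2 - 2304*d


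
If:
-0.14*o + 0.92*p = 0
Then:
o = 6.57142857142857*p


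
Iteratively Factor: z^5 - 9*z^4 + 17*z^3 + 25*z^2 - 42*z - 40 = (z + 1)*(z^4 - 10*z^3 + 27*z^2 - 2*z - 40) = (z - 2)*(z + 1)*(z^3 - 8*z^2 + 11*z + 20) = (z - 5)*(z - 2)*(z + 1)*(z^2 - 3*z - 4) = (z - 5)*(z - 4)*(z - 2)*(z + 1)*(z + 1)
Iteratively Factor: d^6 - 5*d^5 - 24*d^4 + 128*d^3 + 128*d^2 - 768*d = (d - 4)*(d^5 - d^4 - 28*d^3 + 16*d^2 + 192*d) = (d - 4)^2*(d^4 + 3*d^3 - 16*d^2 - 48*d) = (d - 4)^3*(d^3 + 7*d^2 + 12*d) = (d - 4)^3*(d + 3)*(d^2 + 4*d) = d*(d - 4)^3*(d + 3)*(d + 4)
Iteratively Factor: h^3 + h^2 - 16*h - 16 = (h + 1)*(h^2 - 16) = (h + 1)*(h + 4)*(h - 4)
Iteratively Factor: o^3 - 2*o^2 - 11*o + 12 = (o + 3)*(o^2 - 5*o + 4) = (o - 1)*(o + 3)*(o - 4)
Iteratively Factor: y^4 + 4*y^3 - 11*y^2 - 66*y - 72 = (y + 3)*(y^3 + y^2 - 14*y - 24) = (y + 3)^2*(y^2 - 2*y - 8) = (y - 4)*(y + 3)^2*(y + 2)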